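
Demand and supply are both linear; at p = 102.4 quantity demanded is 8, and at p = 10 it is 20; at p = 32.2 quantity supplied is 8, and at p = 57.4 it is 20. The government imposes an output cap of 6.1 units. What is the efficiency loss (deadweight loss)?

Demand slope = (10 − 102.4)/(20 − 8) = −7.7, so p = 164 − 7.7q.
Supply slope = (57.4 − 32.2)/(20 − 8) = 2.1, so p = 15.4 + 2.1q.
Competitive equilibrium: 164 − 7.7q = 15.4 + 2.1q → q* = 15.1633, p* = 47.2429.
At q = 6.1: demand price = 164 − 7.7·6.1 = 117.03; supply price = 15.4 + 2.1·6.1 = 28.21.
Δq = 15.1633 − 6.1 = 9.0633; wedge = 117.03 − 28.21 = 88.82.
DWL = ½ × 9.0633 × 88.82 = 402.50.

402.50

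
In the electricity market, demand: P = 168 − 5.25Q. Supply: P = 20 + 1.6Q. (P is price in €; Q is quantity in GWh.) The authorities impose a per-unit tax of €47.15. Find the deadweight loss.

Competitive equilibrium: 168 − 5.25Q = 20 + 1.6Q → Q* = 21.6058, P* = 54.5693.
With the tax, the buyer price exceeds the seller price by 47.15: (168 − 5.25Q) − (20 + 1.6Q) = 47.15 → Q' = 14.7226.
ΔQ = 21.6058 − 14.7226 = 6.8832; the wedge equals the tax, 47.15.
Deadweight loss = ½ × 6.8832 × 47.15 = €162.27.

€162.27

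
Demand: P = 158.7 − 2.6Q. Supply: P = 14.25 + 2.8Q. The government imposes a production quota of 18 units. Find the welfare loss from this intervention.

206.72

Competitive equilibrium: 158.7 − 2.6Q = 14.25 + 2.8Q → Q* = 26.75, P* = 89.15.
At Q = 18: demand price = 158.7 − 2.6·18 = 111.9; supply price = 14.25 + 2.8·18 = 64.65.
ΔQ = 26.75 − 18 = 8.75; wedge = 111.9 − 64.65 = 47.25.
Deadweight loss = ½ × 8.75 × 47.25 = 206.72.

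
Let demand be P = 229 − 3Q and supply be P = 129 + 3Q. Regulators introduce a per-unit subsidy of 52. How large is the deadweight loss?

225.33

Competitive equilibrium: 229 − 3Q = 129 + 3Q → Q* = 16.6667, P* = 179.
The subsidy lowers effective supply by 52: P = 77 + 3Q.
New quantity: 229 − 3Q = 77 + 3Q → Q' = 25.3333.
Overproduction ΔQ = 25.3333 − 16.6667 = 8.6666; wedge = subsidy = 52.
Deadweight loss = ½ × 8.6666 × 52 = 225.33.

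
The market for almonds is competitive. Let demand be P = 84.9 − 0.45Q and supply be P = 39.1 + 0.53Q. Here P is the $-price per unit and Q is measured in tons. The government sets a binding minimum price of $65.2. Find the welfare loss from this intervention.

$4.28

Competitive equilibrium: 84.9 − 0.45Q = 39.1 + 0.53Q → Q* = 46.7347, P* = 63.8694.
At the floor P = 65.2, quantity demanded = (84.9 − 65.2)/0.45 = 43.7778.
Sellers' marginal cost at Q' = 43.7778: 39.1 + 0.53·43.7778 = 62.3022.
ΔQ = 46.7347 − 43.7778 = 2.9569; wedge = 65.2 − 62.3022 = 2.8978.
Welfare loss = ½ × 2.9569 × 2.8978 = $4.28.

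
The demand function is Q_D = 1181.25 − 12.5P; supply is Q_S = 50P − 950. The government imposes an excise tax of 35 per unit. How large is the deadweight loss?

6125

In inverse form: demand P = 94.5 − 0.08Q, supply P = 19 + 0.02Q.
Competitive equilibrium: 94.5 − 0.08Q = 19 + 0.02Q → Q* = 755, P* = 34.1.
With the tax, the buyer price exceeds the seller price by 35: (94.5 − 0.08Q) − (19 + 0.02Q) = 35 → Q' = 405.
ΔQ = 755 − 405 = 350; the wedge equals the tax, 35.
Welfare loss = ½ × 350 × 35 = 6125.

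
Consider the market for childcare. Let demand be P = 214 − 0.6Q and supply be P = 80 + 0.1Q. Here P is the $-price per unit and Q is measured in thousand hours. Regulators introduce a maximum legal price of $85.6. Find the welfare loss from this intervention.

Competitive equilibrium: 214 − 0.6Q = 80 + 0.1Q → Q* = 191.42857, P* = 99.14286.
At the ceiling P = 85.6, quantity supplied = (85.6 − 80)/0.1 = 56.
Willingness to pay at Q' = 56: 214 − 0.6·56 = 180.4.
ΔQ = 191.42857 − 56 = 135.42857; wedge = 180.4 − 85.6 = 94.8.
Deadweight loss = ½ × 135.42857 × 94.8 = $6419.31 thousand.

$6419.31 thousand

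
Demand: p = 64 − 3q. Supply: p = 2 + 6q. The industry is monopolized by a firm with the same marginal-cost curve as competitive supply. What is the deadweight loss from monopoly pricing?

Competitive equilibrium: 64 − 3q = 2 + 6q → q* = 6.8889, p* = 43.3333.
Marginal revenue: MR = 64 − 6q. Set MR = MC: 64 − 6q = 2 + 6q → q_m = 5.1667.
Price p_m = 64 − 3·5.1667 = 48.4999; MC(q_m) = 2 + 6·5.1667 = 33.0002.
Competitive q* = 6.8889, so Δq = 1.7222; wedge = 48.4999 − 33.0002 = 15.4997.
DWL = ½ × 1.7222 × 15.4997 = 13.35.

13.35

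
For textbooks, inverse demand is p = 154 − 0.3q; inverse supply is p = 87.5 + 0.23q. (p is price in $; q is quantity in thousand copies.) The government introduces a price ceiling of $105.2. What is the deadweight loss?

Competitive equilibrium: 154 − 0.3q = 87.5 + 0.23q → q* = 125.4717, p* = 116.3585.
At the ceiling p = 105.2, quantity supplied = (105.2 − 87.5)/0.23 = 76.9565.
Willingness to pay at q' = 76.9565: 154 − 0.3·76.9565 = 130.9131.
Δq = 125.4717 − 76.9565 = 48.5152; wedge = 130.9131 − 105.2 = 25.7131.
Welfare loss = ½ × 48.5152 × 25.7131 = $623.74 thousand.

$623.74 thousand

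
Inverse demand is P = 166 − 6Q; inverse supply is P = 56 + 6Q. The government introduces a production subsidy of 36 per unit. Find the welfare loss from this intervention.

54

Competitive equilibrium: 166 − 6Q = 56 + 6Q → Q* = 9.1667, P* = 111.
The subsidy lowers effective supply by 36: P = 20 + 6Q.
New quantity: 166 − 6Q = 20 + 6Q → Q' = 12.1667.
Overproduction ΔQ = 12.1667 − 9.1667 = 3; wedge = subsidy = 36.
Welfare loss = ½ × 3 × 36 = 54.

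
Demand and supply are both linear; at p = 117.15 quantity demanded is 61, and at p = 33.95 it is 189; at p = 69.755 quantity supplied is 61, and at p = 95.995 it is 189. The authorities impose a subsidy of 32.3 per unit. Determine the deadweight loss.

Demand slope = (33.95 − 117.15)/(189 − 61) = −0.65, so p = 156.8 − 0.65q.
Supply slope = (95.995 − 69.755)/(189 − 61) = 0.205, so p = 57.25 + 0.205q.
Competitive equilibrium: 156.8 − 0.65q = 57.25 + 0.205q → q* = 116.4327, p* = 81.1187.
The subsidy lowers effective supply by 32.3: p = 24.95 + 0.205q.
New quantity: 156.8 − 0.65q = 24.95 + 0.205q → q' = 154.2105.
Overproduction Δq = 154.2105 − 116.4327 = 37.7778; wedge = subsidy = 32.3.
Deadweight loss = ½ × 37.7778 × 32.3 = 610.11.

610.11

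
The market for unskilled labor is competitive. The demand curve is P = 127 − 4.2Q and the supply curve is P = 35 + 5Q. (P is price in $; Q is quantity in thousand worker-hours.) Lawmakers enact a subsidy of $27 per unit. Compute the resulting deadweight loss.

Competitive equilibrium: 127 − 4.2Q = 35 + 5Q → Q* = 10, P* = 85.
The subsidy lowers effective supply by 27: P = 8 + 5Q.
New quantity: 127 − 4.2Q = 8 + 5Q → Q' = 12.9348.
Overproduction ΔQ = 12.9348 − 10 = 2.9348; wedge = subsidy = 27.
Welfare loss = ½ × 2.9348 × 27 = $39.62 thousand.

$39.62 thousand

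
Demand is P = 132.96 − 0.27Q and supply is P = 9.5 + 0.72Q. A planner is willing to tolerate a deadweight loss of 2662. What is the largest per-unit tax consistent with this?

Competitive equilibrium: 132.96 − 0.27Q = 9.5 + 0.72Q → Q* = 124.7071, P* = 99.2891.
A tax t gives ΔQ = t/0.99 and wedge t, so DWL = t²/1.98.
t²/1.98 = 2662 → t² = 5270.76 → t = 72.6.

72.6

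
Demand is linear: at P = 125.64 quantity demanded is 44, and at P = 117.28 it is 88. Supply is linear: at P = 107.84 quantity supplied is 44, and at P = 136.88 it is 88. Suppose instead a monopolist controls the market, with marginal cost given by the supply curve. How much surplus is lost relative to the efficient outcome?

59.82

Demand slope = (117.28 − 125.64)/(88 − 44) = −0.19, so P = 134 − 0.19Q.
Supply slope = (136.88 − 107.84)/(88 − 44) = 0.66, so P = 78.8 + 0.66Q.
Competitive equilibrium: 134 − 0.19Q = 78.8 + 0.66Q → Q* = 64.9412, P* = 121.6612.
Marginal revenue: MR = 134 − 0.38Q. Set MR = MC: 134 − 0.38Q = 78.8 + 0.66Q → Q_m = 53.0769.
Price P_m = 134 − 0.19·53.0769 = 123.9154; MC(Q_m) = 78.8 + 0.66·53.0769 = 113.8308.
Competitive Q* = 64.9412, so ΔQ = 11.8643; wedge = 123.9154 − 113.8308 = 10.0846.
Deadweight loss = ½ × 11.8643 × 10.0846 = 59.82.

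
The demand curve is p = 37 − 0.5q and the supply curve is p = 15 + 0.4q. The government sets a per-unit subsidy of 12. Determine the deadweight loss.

Competitive equilibrium: 37 − 0.5q = 15 + 0.4q → q* = 24.4444, p* = 24.7778.
The subsidy lowers effective supply by 12: p = 3 + 0.4q.
New quantity: 37 − 0.5q = 3 + 0.4q → q' = 37.7778.
Overproduction Δq = 37.7778 − 24.4444 = 13.3334; wedge = subsidy = 12.
DWL = ½ × 13.3334 × 12 = 80.

80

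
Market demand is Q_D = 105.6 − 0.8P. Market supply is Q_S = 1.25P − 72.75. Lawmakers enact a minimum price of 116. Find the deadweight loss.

In inverse form: demand P = 132 − 1.25Q, supply P = 58.2 + 0.8Q.
Competitive equilibrium: 132 − 1.25Q = 58.2 + 0.8Q → Q* = 36, P* = 87.
At the floor P = 116, quantity demanded = (132 − 116)/1.25 = 12.8.
Sellers' marginal cost at Q' = 12.8: 58.2 + 0.8·12.8 = 68.44.
ΔQ = 36 − 12.8 = 23.2; wedge = 116 − 68.44 = 47.56.
The triangle = ½ × 23.2 × 47.56 = 551.696.

551.696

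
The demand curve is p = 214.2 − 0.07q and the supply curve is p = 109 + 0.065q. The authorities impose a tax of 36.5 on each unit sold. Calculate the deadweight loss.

Competitive equilibrium: 214.2 − 0.07q = 109 + 0.065q → q* = 779.2593, p* = 159.6519.
With the tax, the buyer price exceeds the seller price by 36.5: (214.2 − 0.07q) − (109 + 0.065q) = 36.5 → q' = 508.8889.
Δq = 779.2593 − 508.8889 = 270.3704; the wedge equals the tax, 36.5.
Deadweight loss = ½ × 270.3704 × 36.5 = 4934.26.

4934.26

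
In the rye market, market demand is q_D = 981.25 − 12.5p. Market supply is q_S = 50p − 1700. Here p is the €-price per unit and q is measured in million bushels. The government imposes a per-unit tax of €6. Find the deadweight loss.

€180 million

In inverse form: demand p = 78.5 − 0.08q, supply p = 34 + 0.02q.
Competitive equilibrium: 78.5 − 0.08q = 34 + 0.02q → q* = 445, p* = 42.9.
With the tax, the buyer price exceeds the seller price by 6: (78.5 − 0.08q) − (34 + 0.02q) = 6 → q' = 385.
Δq = 445 − 385 = 60; the wedge equals the tax, 6.
The triangle = ½ × 60 × 6 = €180 million.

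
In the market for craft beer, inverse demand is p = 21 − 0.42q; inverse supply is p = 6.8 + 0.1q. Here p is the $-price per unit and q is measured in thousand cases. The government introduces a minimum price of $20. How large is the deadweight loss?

Competitive equilibrium: 21 − 0.42q = 6.8 + 0.1q → q* = 27.3077, p* = 9.5308.
At the floor p = 20, quantity demanded = (21 − 20)/0.42 = 2.381.
Sellers' marginal cost at q' = 2.381: 6.8 + 0.1·2.381 = 7.0381.
Δq = 27.3077 − 2.381 = 24.9267; wedge = 20 − 7.0381 = 12.9619.
Deadweight loss = ½ × 24.9267 × 12.9619 = $161.55 thousand.

$161.55 thousand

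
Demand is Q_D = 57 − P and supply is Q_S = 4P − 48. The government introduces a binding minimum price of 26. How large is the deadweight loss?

15.625

In inverse form: demand P = 57 − Q, supply P = 12 + 0.25Q.
Competitive equilibrium: 57 − Q = 12 + 0.25Q → Q* = 36, P* = 21.
At the floor P = 26, quantity demanded = (57 − 26)/1 = 31.
Sellers' marginal cost at Q' = 31: 12 + 0.25·31 = 19.75.
ΔQ = 36 − 31 = 5; wedge = 26 − 19.75 = 6.25.
DWL = ½ × 5 × 6.25 = 15.625.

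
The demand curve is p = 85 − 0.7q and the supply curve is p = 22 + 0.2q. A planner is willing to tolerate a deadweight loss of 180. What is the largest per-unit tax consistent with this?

18

Competitive equilibrium: 85 − 0.7q = 22 + 0.2q → q* = 70, p* = 36.
A tax t gives Δq = t/0.9 and wedge t, so DWL = t²/1.8.
t²/1.8 = 180 → t² = 324 → t = 18.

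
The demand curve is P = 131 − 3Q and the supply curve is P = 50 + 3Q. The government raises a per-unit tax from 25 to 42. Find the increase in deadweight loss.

94.92

Competitive equilibrium: 131 − 3Q = 50 + 3Q → Q* = 13.5, P* = 90.5.
For a per-unit tax t: ΔQ = t/6, so DWL = ½·t·(t/6) = t²/12.
At t = 25: DWL = 52.083. At t = 42: DWL = 147.
Increase = 147 − 52.083 = 94.92.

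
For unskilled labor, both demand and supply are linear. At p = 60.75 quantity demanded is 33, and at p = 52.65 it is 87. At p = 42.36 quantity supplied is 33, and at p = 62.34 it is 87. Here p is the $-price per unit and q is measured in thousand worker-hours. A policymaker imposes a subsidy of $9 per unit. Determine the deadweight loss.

Demand slope = (52.65 − 60.75)/(87 − 33) = −0.15, so p = 65.7 − 0.15q.
Supply slope = (62.34 − 42.36)/(87 − 33) = 0.37, so p = 30.15 + 0.37q.
Competitive equilibrium: 65.7 − 0.15q = 30.15 + 0.37q → q* = 68.3654, p* = 55.4452.
The subsidy lowers effective supply by 9: p = 21.15 + 0.37q.
New quantity: 65.7 − 0.15q = 21.15 + 0.37q → q' = 85.6731.
Overproduction Δq = 85.6731 − 68.3654 = 17.3077; wedge = subsidy = 9.
Deadweight loss = ½ × 17.3077 × 9 = $77.88 thousand.

$77.88 thousand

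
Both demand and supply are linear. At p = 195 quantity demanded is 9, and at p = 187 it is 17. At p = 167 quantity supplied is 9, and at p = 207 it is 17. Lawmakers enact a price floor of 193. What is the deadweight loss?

Demand slope = (187 − 195)/(17 − 9) = −1, so p = 204 − q.
Supply slope = (207 − 167)/(17 − 9) = 5, so p = 122 + 5q.
Competitive equilibrium: 204 − q = 122 + 5q → q* = 13.6667, p* = 190.3333.
At the floor p = 193, quantity demanded = (204 − 193)/1 = 11.
Sellers' marginal cost at q' = 11: 122 + 5·11 = 177.
Δq = 13.6667 − 11 = 2.6667; wedge = 193 − 177 = 16.
The triangle = ½ × 2.6667 × 16 = 21.33.

21.33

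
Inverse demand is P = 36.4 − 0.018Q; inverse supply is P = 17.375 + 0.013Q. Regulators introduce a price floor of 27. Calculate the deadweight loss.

129.73

Competitive equilibrium: 36.4 − 0.018Q = 17.375 + 0.013Q → Q* = 613.7097, P* = 25.3532.
At the floor P = 27, quantity demanded = (36.4 − 27)/0.018 = 522.2222.
Sellers' marginal cost at Q' = 522.2222: 17.375 + 0.013·522.2222 = 24.1639.
ΔQ = 613.7097 − 522.2222 = 91.4875; wedge = 27 − 24.1639 = 2.8361.
Welfare loss = ½ × 91.4875 × 2.8361 = 129.73.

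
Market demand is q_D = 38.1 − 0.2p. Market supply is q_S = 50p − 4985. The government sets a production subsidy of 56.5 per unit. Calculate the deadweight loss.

317.95

In inverse form: demand p = 190.5 − 5q, supply p = 99.7 + 0.02q.
Competitive equilibrium: 190.5 − 5q = 99.7 + 0.02q → q* = 18.0876, p* = 100.0618.
The subsidy lowers effective supply by 56.5: p = 43.2 + 0.02q.
New quantity: 190.5 − 5q = 43.2 + 0.02q → q' = 29.3426.
Overproduction Δq = 29.3426 − 18.0876 = 11.255; wedge = subsidy = 56.5.
The triangle = ½ × 11.255 × 56.5 = 317.95.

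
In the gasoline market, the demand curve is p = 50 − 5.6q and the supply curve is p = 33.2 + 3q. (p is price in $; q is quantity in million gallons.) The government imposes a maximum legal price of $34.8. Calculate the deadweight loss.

$8.67 million

Competitive equilibrium: 50 − 5.6q = 33.2 + 3q → q* = 1.9535, p* = 39.0605.
At the ceiling p = 34.8, quantity supplied = (34.8 − 33.2)/3 = 0.5333.
Willingness to pay at q' = 0.5333: 50 − 5.6·0.5333 = 47.0135.
Δq = 1.9535 − 0.5333 = 1.4202; wedge = 47.0135 − 34.8 = 12.2135.
DWL = ½ × 1.4202 × 12.2135 = $8.67 million.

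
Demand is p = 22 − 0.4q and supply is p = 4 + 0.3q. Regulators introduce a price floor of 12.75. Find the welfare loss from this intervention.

Competitive equilibrium: 22 − 0.4q = 4 + 0.3q → q* = 25.7143, p* = 11.7143.
At the floor p = 12.75, quantity demanded = (22 − 12.75)/0.4 = 23.125.
Sellers' marginal cost at q' = 23.125: 4 + 0.3·23.125 = 10.9375.
Δq = 25.7143 − 23.125 = 2.5893; wedge = 12.75 − 10.9375 = 1.8125.
Welfare loss = ½ × 2.5893 × 1.8125 = 2.35.

2.35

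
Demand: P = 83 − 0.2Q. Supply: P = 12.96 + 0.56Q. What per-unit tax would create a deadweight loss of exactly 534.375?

Competitive equilibrium: 83 − 0.2Q = 12.96 + 0.56Q → Q* = 92.1579, P* = 64.5684.
A tax t gives ΔQ = t/0.76 and wedge t, so DWL = t²/1.52.
t²/1.52 = 534.375 → t² = 812.25 → t = 28.5.

28.5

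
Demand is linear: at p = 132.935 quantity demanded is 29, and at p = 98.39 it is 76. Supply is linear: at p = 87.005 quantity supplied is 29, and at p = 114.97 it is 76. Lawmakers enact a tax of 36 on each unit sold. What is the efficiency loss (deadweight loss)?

Demand slope = (98.39 − 132.935)/(76 − 29) = −0.735, so p = 154.25 − 0.735q.
Supply slope = (114.97 − 87.005)/(76 − 29) = 0.595, so p = 69.75 + 0.595q.
Competitive equilibrium: 154.25 − 0.735q = 69.75 + 0.595q → q* = 63.5338, p* = 107.5526.
With the tax, the buyer price exceeds the seller price by 36: (154.25 − 0.735q) − (69.75 + 0.595q) = 36 → q' = 36.4662.
Δq = 63.5338 − 36.4662 = 27.0676; the wedge equals the tax, 36.
The triangle = ½ × 27.0676 × 36 = 487.22.

487.22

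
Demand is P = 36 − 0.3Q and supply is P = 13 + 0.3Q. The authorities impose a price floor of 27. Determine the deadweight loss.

Competitive equilibrium: 36 − 0.3Q = 13 + 0.3Q → Q* = 38.3333, P* = 24.5.
At the floor P = 27, quantity demanded = (36 − 27)/0.3 = 30.
Sellers' marginal cost at Q' = 30: 13 + 0.3·30 = 22.
ΔQ = 38.3333 − 30 = 8.3333; wedge = 27 − 22 = 5.
The triangle = ½ × 8.3333 × 5 = 20.83.

20.83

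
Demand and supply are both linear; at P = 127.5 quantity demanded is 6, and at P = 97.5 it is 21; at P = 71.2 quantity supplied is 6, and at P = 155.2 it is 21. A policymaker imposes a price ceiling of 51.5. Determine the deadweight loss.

453.61

Demand slope = (97.5 − 127.5)/(21 − 6) = −2, so P = 139.5 − 2Q.
Supply slope = (155.2 − 71.2)/(21 − 6) = 5.6, so P = 37.6 + 5.6Q.
Competitive equilibrium: 139.5 − 2Q = 37.6 + 5.6Q → Q* = 13.40789, P* = 112.68421.
At the ceiling P = 51.5, quantity supplied = (51.5 − 37.6)/5.6 = 2.48214.
Willingness to pay at Q' = 2.48214: 139.5 − 2·2.48214 = 134.53572.
ΔQ = 13.40789 − 2.48214 = 10.92575; wedge = 134.53572 − 51.5 = 83.03572.
DWL = ½ × 10.92575 × 83.03572 = 453.61.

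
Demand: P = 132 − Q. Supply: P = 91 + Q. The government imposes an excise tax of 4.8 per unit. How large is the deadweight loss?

Competitive equilibrium: 132 − Q = 91 + Q → Q* = 20.5, P* = 111.5.
With the tax, the buyer price exceeds the seller price by 4.8: (132 − Q) − (91 + Q) = 4.8 → Q' = 18.1.
ΔQ = 20.5 − 18.1 = 2.4; the wedge equals the tax, 4.8.
The triangle = ½ × 2.4 × 4.8 = 5.76.

5.76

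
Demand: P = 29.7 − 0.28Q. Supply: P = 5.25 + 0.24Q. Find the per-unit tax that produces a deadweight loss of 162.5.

13

Competitive equilibrium: 29.7 − 0.28Q = 5.25 + 0.24Q → Q* = 47.0192, P* = 16.5346.
A tax t gives ΔQ = t/0.52 and wedge t, so DWL = t²/1.04.
t²/1.04 = 162.5 → t² = 169 → t = 13.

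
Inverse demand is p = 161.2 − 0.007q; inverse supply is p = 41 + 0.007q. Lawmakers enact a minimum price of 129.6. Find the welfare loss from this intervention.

116035.71

Competitive equilibrium: 161.2 − 0.007q = 41 + 0.007q → q* = 8585.71429, p* = 101.1.
At the floor p = 129.6, quantity demanded = (161.2 − 129.6)/0.007 = 4514.28571.
Sellers' marginal cost at q' = 4514.28571: 41 + 0.007·4514.28571 = 72.6.
Δq = 8585.71429 − 4514.28571 = 4071.42858; wedge = 129.6 − 72.6 = 57.
DWL = ½ × 4071.42858 × 57 = 116035.71.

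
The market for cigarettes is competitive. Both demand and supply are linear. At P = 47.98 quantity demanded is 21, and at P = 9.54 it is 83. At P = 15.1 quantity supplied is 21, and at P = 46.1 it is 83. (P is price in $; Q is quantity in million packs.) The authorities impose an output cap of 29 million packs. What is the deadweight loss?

Demand slope = (9.54 − 47.98)/(83 − 21) = −0.62, so P = 61 − 0.62Q.
Supply slope = (46.1 − 15.1)/(83 − 21) = 0.5, so P = 4.6 + 0.5Q.
Competitive equilibrium: 61 − 0.62Q = 4.6 + 0.5Q → Q* = 50.3571, P* = 29.7786.
At Q = 29: demand price = 61 − 0.62·29 = 43.02; supply price = 4.6 + 0.5·29 = 19.1.
ΔQ = 50.3571 − 29 = 21.3571; wedge = 43.02 − 19.1 = 23.92.
DWL = ½ × 21.3571 × 23.92 = $255.43 million.

$255.43 million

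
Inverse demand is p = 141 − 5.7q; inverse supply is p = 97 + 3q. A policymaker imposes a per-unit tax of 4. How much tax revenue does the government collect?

Competitive equilibrium: 141 − 5.7q = 97 + 3q → q* = 5.0575, p* = 112.1724.
With the tax, the buyer price exceeds the seller price by 4: (141 − 5.7q) − (97 + 3q) = 4 → q' = 4.5977.
Tax revenue = 4 × 4.5977 = 18.39.

18.39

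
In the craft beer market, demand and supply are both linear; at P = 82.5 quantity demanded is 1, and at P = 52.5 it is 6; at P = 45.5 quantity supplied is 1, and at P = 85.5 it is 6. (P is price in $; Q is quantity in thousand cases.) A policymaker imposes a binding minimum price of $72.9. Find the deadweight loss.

Demand slope = (52.5 − 82.5)/(6 − 1) = −6, so P = 88.5 − 6Q.
Supply slope = (85.5 − 45.5)/(6 − 1) = 8, so P = 37.5 + 8Q.
Competitive equilibrium: 88.5 − 6Q = 37.5 + 8Q → Q* = 3.6429, P* = 66.6429.
At the floor P = 72.9, quantity demanded = (88.5 − 72.9)/6 = 2.6.
Sellers' marginal cost at Q' = 2.6: 37.5 + 8·2.6 = 58.3.
ΔQ = 3.6429 − 2.6 = 1.0429; wedge = 72.9 − 58.3 = 14.6.
Deadweight loss = ½ × 1.0429 × 14.6 = $7.61 thousand.

$7.61 thousand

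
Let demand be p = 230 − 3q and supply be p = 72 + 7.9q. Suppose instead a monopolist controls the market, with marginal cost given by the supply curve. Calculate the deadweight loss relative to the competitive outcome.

53.34

Competitive equilibrium: 230 − 3q = 72 + 7.9q → q* = 14.4954, p* = 186.5138.
Marginal revenue: MR = 230 − 6q. Set MR = MC: 230 − 6q = 72 + 7.9q → q_m = 11.3669.
Price p_m = 230 − 3·11.3669 = 195.8993; MC(q_m) = 72 + 7.9·11.3669 = 161.7985.
Competitive q* = 14.4954, so Δq = 3.1285; wedge = 195.8993 − 161.7985 = 34.1008.
Deadweight loss = ½ × 3.1285 × 34.1008 = 53.34.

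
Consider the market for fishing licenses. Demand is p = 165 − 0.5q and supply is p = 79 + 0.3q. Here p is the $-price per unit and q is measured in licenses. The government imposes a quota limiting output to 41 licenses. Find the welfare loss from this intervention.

Competitive equilibrium: 165 − 0.5q = 79 + 0.3q → q* = 107.5, p* = 111.25.
At q = 41: demand price = 165 − 0.5·41 = 144.5; supply price = 79 + 0.3·41 = 91.3.
Δq = 107.5 − 41 = 66.5; wedge = 144.5 − 91.3 = 53.2.
The triangle = ½ × 66.5 × 53.2 = $1768.90.

$1768.90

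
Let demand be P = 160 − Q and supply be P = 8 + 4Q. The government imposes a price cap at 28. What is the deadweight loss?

Competitive equilibrium: 160 − Q = 8 + 4Q → Q* = 30.4, P* = 129.6.
At the ceiling P = 28, quantity supplied = (28 − 8)/4 = 5.
Willingness to pay at Q' = 5: 160 − 1·5 = 155.
ΔQ = 30.4 − 5 = 25.4; wedge = 155 − 28 = 127.
Deadweight loss = ½ × 25.4 × 127 = 1612.90.

1612.90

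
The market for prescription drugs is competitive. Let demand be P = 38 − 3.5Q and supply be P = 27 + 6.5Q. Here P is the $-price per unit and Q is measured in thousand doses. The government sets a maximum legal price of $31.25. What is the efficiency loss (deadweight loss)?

Competitive equilibrium: 38 − 3.5Q = 27 + 6.5Q → Q* = 1.1, P* = 34.15.
At the ceiling P = 31.25, quantity supplied = (31.25 − 27)/6.5 = 0.6538.
Willingness to pay at Q' = 0.6538: 38 − 3.5·0.6538 = 35.7117.
ΔQ = 1.1 − 0.6538 = 0.4462; wedge = 35.7117 − 31.25 = 4.4617.
Deadweight loss = ½ × 0.4462 × 4.4617 = $1 thousand.

$1 thousand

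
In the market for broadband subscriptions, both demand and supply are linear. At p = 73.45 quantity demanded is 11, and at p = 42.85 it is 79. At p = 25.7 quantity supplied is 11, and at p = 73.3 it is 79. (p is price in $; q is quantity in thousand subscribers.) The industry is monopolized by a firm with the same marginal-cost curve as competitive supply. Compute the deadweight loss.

$125.47 thousand

Demand slope = (42.85 − 73.45)/(79 − 11) = −0.45, so p = 78.4 − 0.45q.
Supply slope = (73.3 − 25.7)/(79 − 11) = 0.7, so p = 18 + 0.7q.
Competitive equilibrium: 78.4 − 0.45q = 18 + 0.7q → q* = 52.5217, p* = 54.7652.
Marginal revenue: MR = 78.4 − 0.9q. Set MR = MC: 78.4 − 0.9q = 18 + 0.7q → q_m = 37.75.
Price p_m = 78.4 − 0.45·37.75 = 61.4125; MC(q_m) = 18 + 0.7·37.75 = 44.425.
Competitive q* = 52.5217, so Δq = 14.7717; wedge = 61.4125 − 44.425 = 16.9875.
DWL = ½ × 14.7717 × 16.9875 = $125.47 thousand.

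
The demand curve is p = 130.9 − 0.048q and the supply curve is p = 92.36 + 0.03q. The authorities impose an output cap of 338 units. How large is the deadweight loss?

Competitive equilibrium: 130.9 − 0.048q = 92.36 + 0.03q → q* = 494.1026, p* = 107.1831.
At q = 338: demand price = 130.9 − 0.048·338 = 114.676; supply price = 92.36 + 0.03·338 = 102.5.
Δq = 494.1026 − 338 = 156.1026; wedge = 114.676 − 102.5 = 12.176.
Welfare loss = ½ × 156.1026 × 12.176 = 950.35.

950.35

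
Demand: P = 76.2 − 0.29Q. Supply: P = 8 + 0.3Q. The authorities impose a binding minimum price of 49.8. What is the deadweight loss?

Competitive equilibrium: 76.2 − 0.29Q = 8 + 0.3Q → Q* = 115.5932, P* = 42.678.
At the floor P = 49.8, quantity demanded = (76.2 − 49.8)/0.29 = 91.0345.
Sellers' marginal cost at Q' = 91.0345: 8 + 0.3·91.0345 = 35.3104.
ΔQ = 115.5932 − 91.0345 = 24.5587; wedge = 49.8 − 35.3104 = 14.4896.
Welfare loss = ½ × 24.5587 × 14.4896 = 177.92.

177.92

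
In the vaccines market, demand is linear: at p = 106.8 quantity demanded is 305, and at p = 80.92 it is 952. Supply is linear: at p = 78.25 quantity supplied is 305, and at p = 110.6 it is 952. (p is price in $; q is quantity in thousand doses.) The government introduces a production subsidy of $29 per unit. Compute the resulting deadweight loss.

$4672.22 thousand

Demand slope = (80.92 − 106.8)/(952 − 305) = −0.04, so p = 119 − 0.04q.
Supply slope = (110.6 − 78.25)/(952 − 305) = 0.05, so p = 63 + 0.05q.
Competitive equilibrium: 119 − 0.04q = 63 + 0.05q → q* = 622.2222, p* = 94.1111.
The subsidy lowers effective supply by 29: p = 34 + 0.05q.
New quantity: 119 − 0.04q = 34 + 0.05q → q' = 944.4444.
Overproduction Δq = 944.4444 − 622.2222 = 322.2222; wedge = subsidy = 29.
Welfare loss = ½ × 322.2222 × 29 = $4672.22 thousand.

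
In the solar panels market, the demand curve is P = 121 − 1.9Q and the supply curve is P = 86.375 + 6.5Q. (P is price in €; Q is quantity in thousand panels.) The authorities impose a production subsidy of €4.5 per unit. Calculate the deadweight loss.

€1.21 thousand

Competitive equilibrium: 121 − 1.9Q = 86.375 + 6.5Q → Q* = 4.122, P* = 113.1682.
The subsidy lowers effective supply by 4.5: P = 81.875 + 6.5Q.
New quantity: 121 − 1.9Q = 81.875 + 6.5Q → Q' = 4.6577.
Overproduction ΔQ = 4.6577 − 4.122 = 0.5357; wedge = subsidy = 4.5.
The triangle = ½ × 0.5357 × 4.5 = €1.21 thousand.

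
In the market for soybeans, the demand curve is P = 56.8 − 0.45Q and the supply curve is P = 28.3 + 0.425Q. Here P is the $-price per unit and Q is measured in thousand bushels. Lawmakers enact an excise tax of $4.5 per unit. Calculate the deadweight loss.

$11.57 thousand

Competitive equilibrium: 56.8 − 0.45Q = 28.3 + 0.425Q → Q* = 32.5714, P* = 42.1429.
With the tax, the buyer price exceeds the seller price by 4.5: (56.8 − 0.45Q) − (28.3 + 0.425Q) = 4.5 → Q' = 27.4286.
ΔQ = 32.5714 − 27.4286 = 5.1428; the wedge equals the tax, 4.5.
DWL = ½ × 5.1428 × 4.5 = $11.57 thousand.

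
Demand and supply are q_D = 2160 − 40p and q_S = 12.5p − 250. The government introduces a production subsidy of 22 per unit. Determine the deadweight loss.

In inverse form: demand p = 54 − 0.025q, supply p = 20 + 0.08q.
Competitive equilibrium: 54 − 0.025q = 20 + 0.08q → q* = 323.8095, p* = 45.9048.
The subsidy lowers effective supply by 22: p = 0.08q − 2.
New quantity: 54 − 0.025q = 0.08q − 2 → q' = 533.3333.
Overproduction Δq = 533.3333 − 323.8095 = 209.5238; wedge = subsidy = 22.
Welfare loss = ½ × 209.5238 × 22 = 2304.76.

2304.76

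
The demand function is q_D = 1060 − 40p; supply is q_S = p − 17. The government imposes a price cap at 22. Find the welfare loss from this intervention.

In inverse form: demand p = 26.5 − 0.025q, supply p = 17 + q.
Competitive equilibrium: 26.5 − 0.025q = 17 + q → q* = 9.2683, p* = 26.2683.
At the ceiling p = 22, quantity supplied = (22 − 17)/1 = 5.
Willingness to pay at q' = 5: 26.5 − 0.025·5 = 26.375.
Δq = 9.2683 − 5 = 4.2683; wedge = 26.375 − 22 = 4.375.
The triangle = ½ × 4.2683 × 4.375 = 9.34.

9.34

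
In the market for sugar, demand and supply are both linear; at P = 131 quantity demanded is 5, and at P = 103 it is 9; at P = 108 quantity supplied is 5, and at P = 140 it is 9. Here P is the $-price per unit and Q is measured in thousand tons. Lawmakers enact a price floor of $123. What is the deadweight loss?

$1.14 thousand

Demand slope = (103 − 131)/(9 − 5) = −7, so P = 166 − 7Q.
Supply slope = (140 − 108)/(9 − 5) = 8, so P = 68 + 8Q.
Competitive equilibrium: 166 − 7Q = 68 + 8Q → Q* = 6.5333, P* = 120.2667.
At the floor P = 123, quantity demanded = (166 − 123)/7 = 6.1429.
Sellers' marginal cost at Q' = 6.1429: 68 + 8·6.1429 = 117.1432.
ΔQ = 6.5333 − 6.1429 = 0.3904; wedge = 123 − 117.1432 = 5.8568.
Welfare loss = ½ × 0.3904 × 5.8568 = $1.14 thousand.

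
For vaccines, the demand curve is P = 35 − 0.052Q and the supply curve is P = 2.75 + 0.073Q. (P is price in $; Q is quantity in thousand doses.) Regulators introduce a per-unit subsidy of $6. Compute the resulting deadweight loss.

Competitive equilibrium: 35 − 0.052Q = 2.75 + 0.073Q → Q* = 258, P* = 21.584.
The subsidy lowers effective supply by 6: P = 0.073Q − 3.25.
New quantity: 35 − 0.052Q = 0.073Q − 3.25 → Q' = 306.
Overproduction ΔQ = 306 − 258 = 48; wedge = subsidy = 6.
DWL = ½ × 48 × 6 = $144 thousand.

$144 thousand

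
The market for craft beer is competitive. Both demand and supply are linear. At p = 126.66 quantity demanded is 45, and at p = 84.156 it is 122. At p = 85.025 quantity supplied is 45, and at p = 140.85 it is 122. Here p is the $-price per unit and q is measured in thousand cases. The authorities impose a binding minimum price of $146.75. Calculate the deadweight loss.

Demand slope = (84.156 − 126.66)/(122 − 45) = −0.552, so p = 151.5 − 0.552q.
Supply slope = (140.85 − 85.025)/(122 − 45) = 0.725, so p = 52.4 + 0.725q.
Competitive equilibrium: 151.5 − 0.552q = 52.4 + 0.725q → q* = 77.6038, p* = 108.6627.
At the floor p = 146.75, quantity demanded = (151.5 − 146.75)/0.552 = 8.6051.
Sellers' marginal cost at q' = 8.6051: 52.4 + 0.725·8.6051 = 58.6387.
Δq = 77.6038 − 8.6051 = 68.9987; wedge = 146.75 − 58.6387 = 88.1113.
Deadweight loss = ½ × 68.9987 × 88.1113 = $3039.78 thousand.

$3039.78 thousand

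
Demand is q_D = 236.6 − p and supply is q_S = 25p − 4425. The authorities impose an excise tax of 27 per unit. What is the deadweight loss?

350.48

In inverse form: demand p = 236.6 − q, supply p = 177 + 0.04q.
Competitive equilibrium: 236.6 − q = 177 + 0.04q → q* = 57.3077, p* = 179.2923.
With the tax, the buyer price exceeds the seller price by 27: (236.6 − q) − (177 + 0.04q) = 27 → q' = 31.3462.
Δq = 57.3077 − 31.3462 = 25.9615; the wedge equals the tax, 27.
Welfare loss = ½ × 25.9615 × 27 = 350.48.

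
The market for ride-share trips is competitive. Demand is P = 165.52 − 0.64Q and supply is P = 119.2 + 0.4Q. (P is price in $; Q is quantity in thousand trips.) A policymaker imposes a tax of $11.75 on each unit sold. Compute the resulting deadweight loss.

$66.38 thousand

Competitive equilibrium: 165.52 − 0.64Q = 119.2 + 0.4Q → Q* = 44.5385, P* = 137.0154.
With the tax, the buyer price exceeds the seller price by 11.75: (165.52 − 0.64Q) − (119.2 + 0.4Q) = 11.75 → Q' = 33.2404.
ΔQ = 44.5385 − 33.2404 = 11.2981; the wedge equals the tax, 11.75.
Welfare loss = ½ × 11.2981 × 11.75 = $66.38 thousand.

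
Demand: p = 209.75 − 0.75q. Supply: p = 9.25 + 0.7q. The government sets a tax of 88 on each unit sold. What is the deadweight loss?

2670.34

Competitive equilibrium: 209.75 − 0.75q = 9.25 + 0.7q → q* = 138.27586, p* = 106.0431.
With the tax, the buyer price exceeds the seller price by 88: (209.75 − 0.75q) − (9.25 + 0.7q) = 88 → q' = 77.58621.
Δq = 138.27586 − 77.58621 = 60.68965; the wedge equals the tax, 88.
Welfare loss = ½ × 60.68965 × 88 = 2670.34.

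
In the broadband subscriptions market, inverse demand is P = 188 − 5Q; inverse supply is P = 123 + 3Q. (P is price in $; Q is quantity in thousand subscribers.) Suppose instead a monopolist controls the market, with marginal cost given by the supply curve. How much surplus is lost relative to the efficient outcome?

$39.06 thousand

Competitive equilibrium: 188 − 5Q = 123 + 3Q → Q* = 8.125, P* = 147.375.
Marginal revenue: MR = 188 − 10Q. Set MR = MC: 188 − 10Q = 123 + 3Q → Q_m = 5.
Price P_m = 188 − 5·5 = 163; MC(Q_m) = 123 + 3·5 = 138.
Competitive Q* = 8.125, so ΔQ = 3.125; wedge = 163 − 138 = 25.
DWL = ½ × 3.125 × 25 = $39.06 thousand.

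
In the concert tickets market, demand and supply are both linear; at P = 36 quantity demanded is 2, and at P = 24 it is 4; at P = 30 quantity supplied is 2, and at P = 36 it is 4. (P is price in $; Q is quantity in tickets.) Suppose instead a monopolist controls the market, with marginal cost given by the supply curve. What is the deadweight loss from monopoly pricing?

$5.12

Demand slope = (24 − 36)/(4 − 2) = −6, so P = 48 − 6Q.
Supply slope = (36 − 30)/(4 − 2) = 3, so P = 24 + 3Q.
Competitive equilibrium: 48 − 6Q = 24 + 3Q → Q* = 2.6667, P* = 32.
Marginal revenue: MR = 48 − 12Q. Set MR = MC: 48 − 12Q = 24 + 3Q → Q_m = 1.6.
Price P_m = 48 − 6·1.6 = 38.4; MC(Q_m) = 24 + 3·1.6 = 28.8.
Competitive Q* = 2.6667, so ΔQ = 1.0667; wedge = 38.4 − 28.8 = 9.6.
The triangle = ½ × 1.0667 × 9.6 = $5.12.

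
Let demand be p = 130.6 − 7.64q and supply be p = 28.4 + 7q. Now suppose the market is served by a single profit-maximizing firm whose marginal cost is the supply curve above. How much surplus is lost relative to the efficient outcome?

Competitive equilibrium: 130.6 − 7.64q = 28.4 + 7q → q* = 6.9809, p* = 77.2661.
Marginal revenue: MR = 130.6 − 15.28q. Set MR = MC: 130.6 − 15.28q = 28.4 + 7q → q_m = 4.5871.
Price p_m = 130.6 − 7.64·4.5871 = 95.5546; MC(q_m) = 28.4 + 7·4.5871 = 60.5097.
Competitive q* = 6.9809, so Δq = 2.3938; wedge = 95.5546 − 60.5097 = 35.0449.
Welfare loss = ½ × 2.3938 × 35.0449 = 41.95.

41.95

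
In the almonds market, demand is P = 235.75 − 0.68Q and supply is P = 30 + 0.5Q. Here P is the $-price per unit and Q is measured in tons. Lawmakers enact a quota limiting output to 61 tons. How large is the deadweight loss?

Competitive equilibrium: 235.75 − 0.68Q = 30 + 0.5Q → Q* = 174.3644, P* = 117.1822.
At Q = 61: demand price = 235.75 − 0.68·61 = 194.27; supply price = 30 + 0.5·61 = 60.5.
ΔQ = 174.3644 − 61 = 113.3644; wedge = 194.27 − 60.5 = 133.77.
Welfare loss = ½ × 113.3644 × 133.77 = $7582.38.

$7582.38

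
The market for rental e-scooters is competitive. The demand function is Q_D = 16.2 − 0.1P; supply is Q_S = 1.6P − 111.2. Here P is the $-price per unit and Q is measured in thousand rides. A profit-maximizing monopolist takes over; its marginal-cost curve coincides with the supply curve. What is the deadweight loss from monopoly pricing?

In inverse form: demand P = 162 − 10Q, supply P = 69.5 + 0.625Q.
Competitive equilibrium: 162 − 10Q = 69.5 + 0.625Q → Q* = 8.70588, P* = 74.94118.
Marginal revenue: MR = 162 − 20Q. Set MR = MC: 162 − 20Q = 69.5 + 0.625Q → Q_m = 4.48485.
Price P_m = 162 − 10·4.48485 = 117.1515; MC(Q_m) = 69.5 + 0.625·4.48485 = 72.30303.
Competitive Q* = 8.70588, so ΔQ = 4.22103; wedge = 117.1515 − 72.30303 = 44.84847.
DWL = ½ × 4.22103 × 44.84847 = $94.65 thousand.

$94.65 thousand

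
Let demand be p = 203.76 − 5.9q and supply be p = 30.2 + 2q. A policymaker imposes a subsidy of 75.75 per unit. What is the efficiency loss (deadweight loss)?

Competitive equilibrium: 203.76 − 5.9q = 30.2 + 2q → q* = 21.9696, p* = 74.1392.
The subsidy lowers effective supply by 75.75: p = 2q − 45.55.
New quantity: 203.76 − 5.9q = 2q − 45.55 → q' = 31.5582.
Overproduction Δq = 31.5582 − 21.9696 = 9.5886; wedge = subsidy = 75.75.
Welfare loss = ½ × 9.5886 × 75.75 = 363.17.

363.17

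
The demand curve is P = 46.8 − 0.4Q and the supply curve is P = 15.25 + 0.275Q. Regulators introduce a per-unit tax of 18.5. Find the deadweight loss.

Competitive equilibrium: 46.8 − 0.4Q = 15.25 + 0.275Q → Q* = 46.7407, P* = 28.1037.
With the tax, the buyer price exceeds the seller price by 18.5: (46.8 − 0.4Q) − (15.25 + 0.275Q) = 18.5 → Q' = 19.3333.
ΔQ = 46.7407 − 19.3333 = 27.4074; the wedge equals the tax, 18.5.
Welfare loss = ½ × 27.4074 × 18.5 = 253.52.

253.52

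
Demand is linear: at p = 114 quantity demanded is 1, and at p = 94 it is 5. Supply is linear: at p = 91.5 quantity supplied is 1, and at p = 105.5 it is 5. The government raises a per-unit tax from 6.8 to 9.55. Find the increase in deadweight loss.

Demand slope = (94 − 114)/(5 − 1) = −5, so p = 119 − 5q.
Supply slope = (105.5 − 91.5)/(5 − 1) = 3.5, so p = 88 + 3.5q.
Competitive equilibrium: 119 − 5q = 88 + 3.5q → q* = 3.6471, p* = 100.7647.
For a per-unit tax t: Δq = t/8.5, so DWL = ½·t·(t/8.5) = t²/17.
At t = 6.8: DWL = 2.72. At t = 9.55: DWL = 5.3649.
Increase = 5.3649 − 2.72 = 2.64.

2.64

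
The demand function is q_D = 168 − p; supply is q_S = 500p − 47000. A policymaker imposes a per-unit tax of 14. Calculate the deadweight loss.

In inverse form: demand p = 168 − q, supply p = 94 + 0.002q.
Competitive equilibrium: 168 − q = 94 + 0.002q → q* = 73.8523, p* = 94.1477.
With the tax, the buyer price exceeds the seller price by 14: (168 − q) − (94 + 0.002q) = 14 → q' = 59.8802.
Δq = 73.8523 − 59.8802 = 13.9721; the wedge equals the tax, 14.
Welfare loss = ½ × 13.9721 × 14 = 97.80.

97.80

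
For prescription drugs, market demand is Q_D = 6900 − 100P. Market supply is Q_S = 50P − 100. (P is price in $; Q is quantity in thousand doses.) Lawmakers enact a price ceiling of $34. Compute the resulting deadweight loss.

$6016.67 thousand

In inverse form: demand P = 69 − 0.01Q, supply P = 2 + 0.02Q.
Competitive equilibrium: 69 − 0.01Q = 2 + 0.02Q → Q* = 2233.3333, P* = 46.6667.
At the ceiling P = 34, quantity supplied = (34 − 2)/0.02 = 1600.
Willingness to pay at Q' = 1600: 69 − 0.01·1600 = 53.
ΔQ = 2233.3333 − 1600 = 633.3333; wedge = 53 − 34 = 19.
Deadweight loss = ½ × 633.3333 × 19 = $6016.67 thousand.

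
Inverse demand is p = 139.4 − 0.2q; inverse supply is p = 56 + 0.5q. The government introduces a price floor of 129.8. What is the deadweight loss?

Competitive equilibrium: 139.4 − 0.2q = 56 + 0.5q → q* = 119.1429, p* = 115.5714.
At the floor p = 129.8, quantity demanded = (139.4 − 129.8)/0.2 = 48.
Sellers' marginal cost at q' = 48: 56 + 0.5·48 = 80.
Δq = 119.1429 − 48 = 71.1429; wedge = 129.8 − 80 = 49.8.
Welfare loss = ½ × 71.1429 × 49.8 = 1771.46.

1771.46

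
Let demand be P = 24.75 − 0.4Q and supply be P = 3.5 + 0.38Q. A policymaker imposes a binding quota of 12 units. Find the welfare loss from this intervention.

Competitive equilibrium: 24.75 − 0.4Q = 3.5 + 0.38Q → Q* = 27.2436, P* = 13.8526.
At Q = 12: demand price = 24.75 − 0.4·12 = 19.95; supply price = 3.5 + 0.38·12 = 8.06.
ΔQ = 27.2436 − 12 = 15.2436; wedge = 19.95 − 8.06 = 11.89.
Deadweight loss = ½ × 15.2436 × 11.89 = 90.62.

90.62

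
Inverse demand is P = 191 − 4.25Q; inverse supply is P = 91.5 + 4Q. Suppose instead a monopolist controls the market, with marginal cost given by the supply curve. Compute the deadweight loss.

69.36

Competitive equilibrium: 191 − 4.25Q = 91.5 + 4Q → Q* = 12.0606, P* = 139.7424.
Marginal revenue: MR = 191 − 8.5Q. Set MR = MC: 191 − 8.5Q = 91.5 + 4Q → Q_m = 7.96.
Price P_m = 191 − 4.25·7.96 = 157.17; MC(Q_m) = 91.5 + 4·7.96 = 123.34.
Competitive Q* = 12.0606, so ΔQ = 4.1006; wedge = 157.17 − 123.34 = 33.83.
The triangle = ½ × 4.1006 × 33.83 = 69.36.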